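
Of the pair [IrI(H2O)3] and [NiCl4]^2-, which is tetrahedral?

For [IrI(H2O)3]: Summing ligand charges against the 0 overall charge gives an oxidation state of +1 for iridium. Group 9 minus oxidation state 1 gives a d⁸ configuration. A 5d d⁸ ion has a large crystal-field splitting; square planar leaves the high-energy d_{x²−y²} orbital empty and maximises CFSE. → square planar.
For [NiCl4]^2-: Ligand charges: each chloride is −1. With an overall charge of −2 the nickel centre must be in the +2 oxidation state. Nickel is a group-10 element; Ni(II) is therefore d⁸. Chloride is a weak-field ligand. With weak-field ligands the CFSE gain from square planar is small, so a 3d d⁸ ion takes the sterically preferred tetrahedral geometry. → tetrahedral.

[NiCl4]^2-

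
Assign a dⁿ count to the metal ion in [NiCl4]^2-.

Ligand charges: each chloride is −1. With an overall charge of −2 the nickel centre must be in the +2 oxidation state.
Ni sits in group 10, so the d-electron count is 10 − 2 = 8.

d⁸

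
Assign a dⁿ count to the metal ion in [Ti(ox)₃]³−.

Summing ligand charges against the −3 overall charge gives an oxidation state of +3 for titanium.
Titanium is a group-4 element; Ti(III) is therefore d¹.

d1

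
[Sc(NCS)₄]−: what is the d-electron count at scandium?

d⁰

Each isothiocyanate is −1; balancing the −1 overall charge requires Sc(III).
Sc sits in group 3, so the d-electron count is 3 − 3 = 0.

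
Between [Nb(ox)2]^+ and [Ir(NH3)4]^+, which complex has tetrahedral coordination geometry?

[Nb(ox)2]^+

For [Nb(ox)2]^+: Each oxalate is −2; balancing the +1 overall charge requires Nb(V). Nb sits in group 5, so the d-electron count is 5 − 5 = 0. A d⁰ ion has no crystal-field stabilisation preference between square planar and tetrahedral, so four ligands adopt the sterically favoured tetrahedral geometry. → tetrahedral.
For [Ir(NH3)4]^+: Summing ligand charges against the +1 overall charge gives an oxidation state of +1 for iridium. Ir sits in group 9, so the d-electron count is 9 − 1 = 8. A 5d d⁸ ion has a large crystal-field splitting; square planar leaves the high-energy d_{x²−y²} orbital empty and maximises CFSE. → square planar.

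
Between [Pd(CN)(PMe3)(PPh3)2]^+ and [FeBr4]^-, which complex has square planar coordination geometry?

For [Pd(CN)(PMe3)(PPh3)2]^+: Ligand charges: each cyanide is −1; trimethylphosphine is neutral; triphenylphosphine is neutral. With an overall charge of +1 the palladium centre must be in the +2 oxidation state. Palladium is a group-10 element; Pd(II) is therefore d⁸. A 4d d⁸ ion has a large crystal-field splitting; square planar leaves the high-energy d_{x²−y²} orbital empty and maximises CFSE. → square planar.
For [FeBr4]^-: Summing ligand charges against the −1 overall charge gives an oxidation state of +3 for iron. Iron is a group-8 element; Fe(III) is therefore d⁵. A high-spin d⁵ ion has zero CFSE in either geometry, so four ligands adopt the sterically favoured tetrahedral geometry. → tetrahedral.

[Pd(CN)(PMe3)(PPh3)2]^+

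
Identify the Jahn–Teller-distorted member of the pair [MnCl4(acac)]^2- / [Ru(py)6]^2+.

[MnCl4(acac)]^2-: Summing ligand charges against the −2 overall charge gives an oxidation state of +3 for manganese. Manganese is a group-7 element; Mn(III) is therefore d⁴. Acetylacetonate and chloride are weak-field ligands for a first-row metal, so the complex is high-spin. The t₂g³e_g¹ (high-spin) configuration has an unevenly filled e_g set; the Jahn–Teller theorem predicts a tetragonal distortion (typically axial elongation) to lift the degeneracy.
[Ru(py)6]^2+: Pyridine is neutral; balancing the +2 overall charge requires Ru(II). Group 8 minus oxidation state 2 gives a d⁶ configuration. A 4d ion has a large Δₒ and is invariably low-spin. The d⁶ configuration leaves the e_g set evenly filled (or empty) — no strong Jahn–Teller driving force.

[MnCl4(acac)]^2-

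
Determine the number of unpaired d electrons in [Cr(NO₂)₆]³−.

3

Ligand charges: each nitro (N-bound nitrite) is −1. With an overall charge of −3 the chromium centre must be in the +3 oxidation state.
Chromium is a group-6 element; Cr(III) is therefore d³.
In an octahedral field the d³ configuration is t₂g³e_g⁰ (only one arrangement possible), giving 3 unpaired electrons.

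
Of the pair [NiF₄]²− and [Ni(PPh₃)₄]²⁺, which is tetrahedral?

[NiF₄]²−

For [NiF₄]²−: Each fluoride is −1; balancing the −2 overall charge requires Ni(II). Ni sits in group 10, so the d-electron count is 10 − 2 = 8. Fluoride is a weak-field ligand. With weak-field ligands the CFSE gain from square planar is small, so a 3d d⁸ ion takes the sterically preferred tetrahedral geometry. → tetrahedral.
For [Ni(PPh₃)₄]²⁺: Triphenylphosphine is neutral; balancing the +2 overall charge requires Ni(II). Nickel is a group-10 element; Ni(II) is therefore d⁸. Triphenylphosphine is a strong-field ligand (high in the spectrochemical series). A 3d d⁸ ion with strong-field ligands gains enough CFSE to favour square planar over tetrahedral. → square planar.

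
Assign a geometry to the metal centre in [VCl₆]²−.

octahedral

Each chloride is −1; balancing the −2 overall charge requires V(IV).
V sits in group 5, so the d-electron count is 5 − 4 = 1.
Coordination number: 6.
Six donors around a single metal centre give an octahedral coordination sphere.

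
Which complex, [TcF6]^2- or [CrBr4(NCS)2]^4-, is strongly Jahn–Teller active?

[CrBr4(NCS)2]^4-

[TcF6]^2-: Each fluoride is −1; balancing the −2 overall charge requires Tc(IV). Tc sits in group 7, so the d-electron count is 7 − 4 = 3. The d³ configuration leaves the e_g set evenly filled (or empty) — no strong Jahn–Teller driving force.
[CrBr4(NCS)2]^4-: Each bromide is −1; each isothiocyanate is −1; balancing the −4 overall charge requires Cr(II). Group 6 minus oxidation state 2 gives a d⁴ configuration. Bromide and isothiocyanate are weak-field ligands for a first-row metal, so the complex is high-spin. The t₂g³e_g¹ (high-spin) configuration has an unevenly filled e_g set; the Jahn–Teller theorem predicts a tetragonal distortion (typically axial elongation) to lift the degeneracy.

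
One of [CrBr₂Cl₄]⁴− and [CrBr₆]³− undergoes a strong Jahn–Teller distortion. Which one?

[CrBr₂Cl₄]⁴−

[CrBr₂Cl₄]⁴−: Summing ligand charges against the −4 overall charge gives an oxidation state of +2 for chromium. Chromium is a group-6 element; Cr(II) is therefore d⁴. Bromide and chloride are weak-field ligands for a first-row metal, so the complex is high-spin. The t₂g³e_g¹ (high-spin) configuration has an unevenly filled e_g set; the Jahn–Teller theorem predicts a tetragonal distortion (typically axial elongation) to lift the degeneracy.
[CrBr₆]³−: Ligand charges: each bromide is −1. With an overall charge of −3 the chromium centre must be in the +3 oxidation state. Group 6 minus oxidation state 3 gives a d³ configuration. The d³ configuration leaves the e_g set evenly filled (or empty) — no strong Jahn–Teller driving force.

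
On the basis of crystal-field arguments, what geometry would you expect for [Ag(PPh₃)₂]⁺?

linear

Ligand charges: triphenylphosphine is neutral. With an overall charge of +1 the silver centre must be in the +1 oxidation state.
Silver is a group-11 element; Ag(I) is therefore d¹⁰.
Coordination number: 2.
A d¹⁰ ion with only two ligands adopts a linear arrangement (sp hybridisation; no CFSE preference).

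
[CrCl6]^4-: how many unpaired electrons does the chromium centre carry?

Ligand charges: each chloride is −1. With an overall charge of −4 the chromium centre must be in the +2 oxidation state.
Chromium is a group-6 element; Cr(II) is therefore d⁴.
The spin state decides the count: Chloride is a weak-field ligand for a first-row metal, so the complex is high-spin.
An octahedral high-spin d⁴ ion is t₂g³e_g¹, giving 4 unpaired electrons.

4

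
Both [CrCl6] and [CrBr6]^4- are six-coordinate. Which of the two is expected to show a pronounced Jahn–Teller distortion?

[CrBr6]^4-

[CrCl6]: Ligand charges: each chloride is −1. With an overall charge of 0 the chromium centre must be in the +6 oxidation state. Group 6 minus oxidation state 6 gives a d⁰ configuration. The d⁰ configuration leaves the e_g set evenly filled (or empty) — no strong Jahn–Teller driving force.
[CrBr6]^4-: Summing ligand charges against the −4 overall charge gives an oxidation state of +2 for chromium. Cr sits in group 6, so the d-electron count is 6 − 2 = 4. Bromide is a weak-field ligand for a first-row metal, so the complex is high-spin. The t₂g³e_g¹ (high-spin) configuration has an unevenly filled e_g set; the Jahn–Teller theorem predicts a tetragonal distortion (typically axial elongation) to lift the degeneracy.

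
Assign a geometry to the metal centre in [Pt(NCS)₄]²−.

square planar

Each isothiocyanate is −1; balancing the −2 overall charge requires Pt(II).
Platinum is a group-10 element; Pt(II) is therefore d⁸.
Coordination number: 4.
A 5d d⁸ ion has a large crystal-field splitting; square planar leaves the high-energy d_{x²−y²} orbital empty and maximises CFSE.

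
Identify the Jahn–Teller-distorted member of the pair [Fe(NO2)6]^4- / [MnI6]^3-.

[MnI6]^3-

[Fe(NO2)6]^4-: Each nitro (N-bound nitrite) is −1; balancing the −4 overall charge requires Fe(II). Group 8 minus oxidation state 2 gives a d⁶ configuration. Nitro (N-bound nitrite) is a strong-field ligand (high in the spectrochemical series) for a first-row metal, so the complex is low-spin. The d⁶ configuration leaves the e_g set evenly filled (or empty) — no strong Jahn–Teller driving force.
[MnI6]^3-: Each iodide is −1; balancing the −3 overall charge requires Mn(III). Mn sits in group 7, so the d-electron count is 7 − 3 = 4. Iodide is a weak-field ligand for a first-row metal, so the complex is high-spin. The t₂g³e_g¹ (high-spin) configuration has an unevenly filled e_g set; the Jahn–Teller theorem predicts a tetragonal distortion (typically axial elongation) to lift the degeneracy.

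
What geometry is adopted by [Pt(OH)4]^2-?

Summing ligand charges against the −2 overall charge gives an oxidation state of +2 for platinum.
Pt sits in group 10, so the d-electron count is 10 − 2 = 8.
Coordination number: 4.
A 5d d⁸ ion has a large crystal-field splitting; square planar leaves the high-energy d_{x²−y²} orbital empty and maximises CFSE.

square planar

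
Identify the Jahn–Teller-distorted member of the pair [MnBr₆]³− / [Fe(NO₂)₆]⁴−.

[MnBr₆]³−

[MnBr₆]³−: Each bromide is −1; balancing the −3 overall charge requires Mn(III). Mn sits in group 7, so the d-electron count is 7 − 3 = 4. Bromide is a weak-field ligand for a first-row metal, so the complex is high-spin. The t₂g³e_g¹ (high-spin) configuration has an unevenly filled e_g set; the Jahn–Teller theorem predicts a tetragonal distortion (typically axial elongation) to lift the degeneracy.
[Fe(NO₂)₆]⁴−: Ligand charges: each nitro (N-bound nitrite) is −1. With an overall charge of −4 the iron centre must be in the +2 oxidation state. Fe sits in group 8, so the d-electron count is 8 − 2 = 6. Nitro (N-bound nitrite) is a strong-field ligand (high in the spectrochemical series) for a first-row metal, so the complex is low-spin. The d⁶ configuration leaves the e_g set evenly filled (or empty) — no strong Jahn–Teller driving force.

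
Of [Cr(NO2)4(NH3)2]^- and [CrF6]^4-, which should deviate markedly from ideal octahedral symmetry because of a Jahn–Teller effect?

[Cr(NO2)4(NH3)2]^-: Ligand charges: each nitro (N-bound nitrite) is −1; ammonia is neutral. With an overall charge of −1 the chromium centre must be in the +3 oxidation state. Group 6 minus oxidation state 3 gives a d³ configuration. The d³ configuration leaves the e_g set evenly filled (or empty) — no strong Jahn–Teller driving force.
[CrF6]^4-: Each fluoride is −1; balancing the −4 overall charge requires Cr(II). Chromium is a group-6 element; Cr(II) is therefore d⁴. Fluoride is a weak-field ligand for a first-row metal, so the complex is high-spin. The t₂g³e_g¹ (high-spin) configuration has an unevenly filled e_g set; the Jahn–Teller theorem predicts a tetragonal distortion (typically axial elongation) to lift the degeneracy.

[CrF6]^4-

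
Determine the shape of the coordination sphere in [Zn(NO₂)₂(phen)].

Each nitro (N-bound nitrite) is −1; 1,10-phenanthroline is neutral; balancing the 0 overall charge requires Zn(II).
Group 12 minus oxidation state 2 gives a d¹⁰ configuration.
Counting donor atoms: 2×nitro (N-bound nitrite) (monodentate) → 2 donors; 1×1,10-phenanthroline (bidentate) → 2 donors. Coordination number = 4.
A d¹⁰ ion has no crystal-field stabilisation preference between square planar and tetrahedral, so four ligands adopt the sterically favoured tetrahedral geometry.

tetrahedral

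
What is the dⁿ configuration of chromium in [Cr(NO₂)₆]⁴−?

Ligand charges: each nitro (N-bound nitrite) is −1. With an overall charge of −4 the chromium centre must be in the +2 oxidation state.
Group 6 minus oxidation state 2 gives a d⁴ configuration.

d4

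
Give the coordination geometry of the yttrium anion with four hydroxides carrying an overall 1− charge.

tetrahedral

Each hydroxide is −1; balancing the −1 overall charge requires Y(III).
Group 3 minus oxidation state 3 gives a d⁰ configuration.
With 4 monodentate ligands the coordination number is 4.
A d⁰ ion has no crystal-field stabilisation preference between square planar and tetrahedral, so four ligands adopt the sterically favoured tetrahedral geometry.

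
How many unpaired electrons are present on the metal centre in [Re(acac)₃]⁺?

3 unpaired electrons

Ligand charges: each acetylacetonate is −1. With an overall charge of +1 the rhenium centre must be in the +4 oxidation state.
Group 7 minus oxidation state 4 gives a d³ configuration.
Counting donor atoms: 3×acetylacetonate (bidentate) → 6 donors. Coordination number = 6.
In an octahedral field the d³ configuration is t₂g³e_g⁰ (only one arrangement possible), giving 3 unpaired electrons.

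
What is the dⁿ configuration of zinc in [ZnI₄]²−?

Summing ligand charges against the −2 overall charge gives an oxidation state of +2 for zinc.
Group 12 minus oxidation state 2 gives a d¹⁰ configuration.

d10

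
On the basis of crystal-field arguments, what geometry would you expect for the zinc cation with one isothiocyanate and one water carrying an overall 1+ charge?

Ligand charges: each isothiocyanate is −1; water is neutral. With an overall charge of +1 the zinc centre must be in the +2 oxidation state.
Zn sits in group 12, so the d-electron count is 12 − 2 = 10.
Coordination number: 2.
A d¹⁰ ion with only two ligands adopts a linear arrangement (sp hybridisation; no CFSE preference).

linear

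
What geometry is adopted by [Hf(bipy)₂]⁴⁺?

tetrahedral

Ligand charges: 2,2′-bipyridine is neutral. With an overall charge of +4 the hafnium centre must be in the +4 oxidation state.
Hf sits in group 4, so the d-electron count is 4 − 4 = 0.
Counting donor atoms: 2×2,2′-bipyridine (bidentate) → 4 donors. Coordination number = 4.
A d⁰ ion has no crystal-field stabilisation preference between square planar and tetrahedral, so four ligands adopt the sterically favoured tetrahedral geometry.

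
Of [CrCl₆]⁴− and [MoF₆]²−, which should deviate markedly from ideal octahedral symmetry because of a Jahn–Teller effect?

[CrCl₆]⁴−: Ligand charges: each chloride is −1. With an overall charge of −4 the chromium centre must be in the +2 oxidation state. Cr sits in group 6, so the d-electron count is 6 − 2 = 4. Chloride is a weak-field ligand for a first-row metal, so the complex is high-spin. The t₂g³e_g¹ (high-spin) configuration has an unevenly filled e_g set; the Jahn–Teller theorem predicts a tetragonal distortion (typically axial elongation) to lift the degeneracy.
[MoF₆]²−: Each fluoride is −1; balancing the −2 overall charge requires Mo(IV). Mo sits in group 6, so the d-electron count is 6 − 4 = 2. The d² configuration leaves the e_g set evenly filled (or empty) — no strong Jahn–Teller driving force.

[CrCl₆]⁴−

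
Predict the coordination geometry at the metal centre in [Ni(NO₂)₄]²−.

Ligand charges: each nitro (N-bound nitrite) is −1. With an overall charge of −2 the nickel centre must be in the +2 oxidation state.
Nickel is a group-10 element; Ni(II) is therefore d⁸.
With 4 monodentate ligands the coordination number is 4.
Nitro (N-bound nitrite) is a strong-field ligand (high in the spectrochemical series).
A 3d d⁸ ion with strong-field ligands gains enough CFSE to favour square planar over tetrahedral.

square planar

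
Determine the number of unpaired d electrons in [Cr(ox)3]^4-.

4

Each oxalate is −2; balancing the −4 overall charge requires Cr(II).
Group 6 minus oxidation state 2 gives a d⁴ configuration.
Counting donor atoms: 3×oxalate (bidentate) → 6 donors. Coordination number = 6.
The spin state decides the count: Oxalate is a weak-field ligand for a first-row metal, so the complex is high-spin.
An octahedral high-spin d⁴ ion is t₂g³e_g¹, giving 4 unpaired electrons.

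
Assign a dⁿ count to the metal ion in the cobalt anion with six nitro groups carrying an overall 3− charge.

d6

Each nitro (N-bound nitrite) is −1; balancing the −3 overall charge requires Co(III).
Co sits in group 9, so the d-electron count is 9 − 3 = 6.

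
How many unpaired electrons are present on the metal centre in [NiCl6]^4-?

Each chloride is −1; balancing the −4 overall charge requires Ni(II).
Group 10 minus oxidation state 2 gives a d⁸ configuration.
In an octahedral field the d⁸ configuration is t₂g⁶e_g² (only one arrangement possible), giving 2 unpaired electrons.

2 unpaired electrons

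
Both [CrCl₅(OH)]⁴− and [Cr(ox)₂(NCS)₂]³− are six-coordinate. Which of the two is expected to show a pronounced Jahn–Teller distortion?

[CrCl₅(OH)]⁴−: Each chloride is −1; each hydroxide is −1; balancing the −4 overall charge requires Cr(II). Chromium is a group-6 element; Cr(II) is therefore d⁴. Chloride and hydroxide are weak-field ligands for a first-row metal, so the complex is high-spin. The t₂g³e_g¹ (high-spin) configuration has an unevenly filled e_g set; the Jahn–Teller theorem predicts a tetragonal distortion (typically axial elongation) to lift the degeneracy.
[Cr(ox)₂(NCS)₂]³−: Each oxalate is −2; each isothiocyanate is −1; balancing the −3 overall charge requires Cr(III). Cr sits in group 6, so the d-electron count is 6 − 3 = 3. The d³ configuration leaves the e_g set evenly filled (or empty) — no strong Jahn–Teller driving force.

[CrCl₅(OH)]⁴−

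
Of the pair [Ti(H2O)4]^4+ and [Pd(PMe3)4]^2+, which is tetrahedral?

For [Ti(H2O)4]^4+: Summing ligand charges against the +4 overall charge gives an oxidation state of +4 for titanium. Titanium is a group-4 element; Ti(IV) is therefore d⁰. A d⁰ ion has no crystal-field stabilisation preference between square planar and tetrahedral, so four ligands adopt the sterically favoured tetrahedral geometry. → tetrahedral.
For [Pd(PMe3)4]^2+: Trimethylphosphine is neutral; balancing the +2 overall charge requires Pd(II). Group 10 minus oxidation state 2 gives a d⁸ configuration. A 4d d⁸ ion has a large crystal-field splitting; square planar leaves the high-energy d_{x²−y²} orbital empty and maximises CFSE. → square planar.

[Ti(H2O)4]^4+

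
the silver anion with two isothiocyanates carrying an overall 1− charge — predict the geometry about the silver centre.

linear

Summing ligand charges against the −1 overall charge gives an oxidation state of +1 for silver.
Ag sits in group 11, so the d-electron count is 11 − 1 = 10.
With 2 monodentate ligands the coordination number is 2.
A d¹⁰ ion with only two ligands adopts a linear arrangement (sp hybridisation; no CFSE preference).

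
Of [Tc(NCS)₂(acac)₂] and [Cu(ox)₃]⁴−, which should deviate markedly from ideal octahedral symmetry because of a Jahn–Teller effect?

[Tc(NCS)₂(acac)₂]: Ligand charges: each isothiocyanate is −1; each acetylacetonate is −1. With an overall charge of 0 the technetium centre must be in the +4 oxidation state. Technetium is a group-7 element; Tc(IV) is therefore d³. The d³ configuration leaves the e_g set evenly filled (or empty) — no strong Jahn–Teller driving force.
[Cu(ox)₃]⁴−: Summing ligand charges against the −4 overall charge gives an oxidation state of +2 for copper. Copper is a group-11 element; Cu(II) is therefore d⁹. The t₂g⁶e_g³ configuration has an unevenly filled e_g set; the Jahn–Teller theorem predicts a tetragonal distortion (typically axial elongation) to lift the degeneracy.

[Cu(ox)₃]⁴−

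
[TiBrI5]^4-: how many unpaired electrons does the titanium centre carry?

2 unpaired electrons

Summing ligand charges against the −4 overall charge gives an oxidation state of +2 for titanium.
Titanium is a group-4 element; Ti(II) is therefore d².
In an octahedral field the d² configuration is t₂g²e_g⁰ (only one arrangement possible), giving 2 unpaired electrons.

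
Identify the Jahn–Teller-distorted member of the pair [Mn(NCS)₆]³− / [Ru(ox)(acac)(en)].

[Mn(NCS)₆]³−: Each isothiocyanate is −1; balancing the −3 overall charge requires Mn(III). Manganese is a group-7 element; Mn(III) is therefore d⁴. Isothiocyanate is a weak-field ligand for a first-row metal, so the complex is high-spin. The t₂g³e_g¹ (high-spin) configuration has an unevenly filled e_g set; the Jahn–Teller theorem predicts a tetragonal distortion (typically axial elongation) to lift the degeneracy.
[Ru(ox)(acac)(en)]: Ligand charges: each oxalate is −2; each acetylacetonate is −1; ethylenediamine is neutral. With an overall charge of 0 the ruthenium centre must be in the +3 oxidation state. Group 8 minus oxidation state 3 gives a d⁵ configuration. A 4d ion has a large Δₒ and is invariably low-spin. The d⁵ configuration leaves the e_g set evenly filled (or empty) — no strong Jahn–Teller driving force.

[Mn(NCS)₆]³−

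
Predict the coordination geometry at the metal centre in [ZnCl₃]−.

trigonal planar

Each chloride is −1; balancing the −1 overall charge requires Zn(II).
Zn sits in group 12, so the d-electron count is 12 − 2 = 10.
With 3 monodentate ligands the coordination number is 3.
Three ligands around a d¹⁰ centre minimise repulsion in a trigonal-planar arrangement.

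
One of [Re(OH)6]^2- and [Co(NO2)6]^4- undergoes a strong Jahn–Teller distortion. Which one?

[Co(NO2)6]^4-

[Re(OH)6]^2-: Summing ligand charges against the −2 overall charge gives an oxidation state of +4 for rhenium. Re sits in group 7, so the d-electron count is 7 − 4 = 3. The d³ configuration leaves the e_g set evenly filled (or empty) — no strong Jahn–Teller driving force.
[Co(NO2)6]^4-: Summing ligand charges against the −4 overall charge gives an oxidation state of +2 for cobalt. Co sits in group 9, so the d-electron count is 9 − 2 = 7. Nitro (N-bound nitrite) is a strong-field ligand (high in the spectrochemical series) for a first-row metal, so the complex is low-spin. The t₂g⁶e_g¹ (low-spin) configuration has an unevenly filled e_g set; the Jahn–Teller theorem predicts a tetragonal distortion (typically axial elongation) to lift the degeneracy.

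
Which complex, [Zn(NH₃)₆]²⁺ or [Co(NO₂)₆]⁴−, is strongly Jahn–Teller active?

[Co(NO₂)₆]⁴−

[Zn(NH₃)₆]²⁺: Ammonia is neutral; balancing the +2 overall charge requires Zn(II). Group 12 minus oxidation state 2 gives a d¹⁰ configuration. The d¹⁰ configuration leaves the e_g set evenly filled (or empty) — no strong Jahn–Teller driving force.
[Co(NO₂)₆]⁴−: Each nitro (N-bound nitrite) is −1; balancing the −4 overall charge requires Co(II). Cobalt is a group-9 element; Co(II) is therefore d⁷. Nitro (N-bound nitrite) is a strong-field ligand (high in the spectrochemical series) for a first-row metal, so the complex is low-spin. The t₂g⁶e_g¹ (low-spin) configuration has an unevenly filled e_g set; the Jahn–Teller theorem predicts a tetragonal distortion (typically axial elongation) to lift the degeneracy.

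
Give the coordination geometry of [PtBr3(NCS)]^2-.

Summing ligand charges against the −2 overall charge gives an oxidation state of +2 for platinum.
Pt sits in group 10, so the d-electron count is 10 − 2 = 8.
Coordination number: 4.
A 5d d⁸ ion has a large crystal-field splitting; square planar leaves the high-energy d_{x²−y²} orbital empty and maximises CFSE.

square planar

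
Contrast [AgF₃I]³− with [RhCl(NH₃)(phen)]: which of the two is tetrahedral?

[AgF₃I]³−

For [AgF₃I]³−: Each fluoride is −1; each iodide is −1; balancing the −3 overall charge requires Ag(I). Ag sits in group 11, so the d-electron count is 11 − 1 = 10. A d¹⁰ ion has no crystal-field stabilisation preference between square planar and tetrahedral, so four ligands adopt the sterically favoured tetrahedral geometry. → tetrahedral.
For [RhCl(NH₃)(phen)]: Summing ligand charges against the 0 overall charge gives an oxidation state of +1 for rhodium. Group 9 minus oxidation state 1 gives a d⁸ configuration. A 4d d⁸ ion has a large crystal-field splitting; square planar leaves the high-energy d_{x²−y²} orbital empty and maximises CFSE. → square planar.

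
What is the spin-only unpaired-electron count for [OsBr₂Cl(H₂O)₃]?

1 unpaired electron

Summing ligand charges against the 0 overall charge gives an oxidation state of +3 for osmium.
Osmium is a group-8 element; Os(III) is therefore d⁵.
The spin state decides the count: a 5d ion has a large Δₒ and is invariably low-spin.
An octahedral low-spin d⁵ ion is t₂g⁵e_g⁰, giving 1 unpaired electron.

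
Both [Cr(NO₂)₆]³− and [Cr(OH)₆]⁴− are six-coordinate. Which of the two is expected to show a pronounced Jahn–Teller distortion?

[Cr(OH)₆]⁴−

[Cr(NO₂)₆]³−: Summing ligand charges against the −3 overall charge gives an oxidation state of +3 for chromium. Cr sits in group 6, so the d-electron count is 6 − 3 = 3. The d³ configuration leaves the e_g set evenly filled (or empty) — no strong Jahn–Teller driving force.
[Cr(OH)₆]⁴−: Each hydroxide is −1; balancing the −4 overall charge requires Cr(II). Cr sits in group 6, so the d-electron count is 6 − 2 = 4. Hydroxide is a weak-field ligand for a first-row metal, so the complex is high-spin. The t₂g³e_g¹ (high-spin) configuration has an unevenly filled e_g set; the Jahn–Teller theorem predicts a tetragonal distortion (typically axial elongation) to lift the degeneracy.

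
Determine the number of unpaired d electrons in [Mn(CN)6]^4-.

Each cyanide is −1; balancing the −4 overall charge requires Mn(II).
Mn sits in group 7, so the d-electron count is 7 − 2 = 5.
The spin state decides the count: Cyanide is a strong-field ligand (high in the spectrochemical series) for a first-row metal, so the complex is low-spin.
An octahedral low-spin d⁵ ion is t₂g⁵e_g⁰, giving 1 unpaired electron.

1 unpaired electron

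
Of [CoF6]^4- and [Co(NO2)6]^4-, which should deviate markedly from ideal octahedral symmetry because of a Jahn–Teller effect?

[CoF6]^4-: Summing ligand charges against the −4 overall charge gives an oxidation state of +2 for cobalt. Group 9 minus oxidation state 2 gives a d⁷ configuration. Fluoride is a weak-field ligand for a first-row metal, so the complex is high-spin. The d⁷ configuration leaves the e_g set evenly filled (or empty) — no strong Jahn–Teller driving force.
[Co(NO2)6]^4-: Ligand charges: each nitro (N-bound nitrite) is −1. With an overall charge of −4 the cobalt centre must be in the +2 oxidation state. Co sits in group 9, so the d-electron count is 9 − 2 = 7. Nitro (N-bound nitrite) is a strong-field ligand (high in the spectrochemical series) for a first-row metal, so the complex is low-spin. The t₂g⁶e_g¹ (low-spin) configuration has an unevenly filled e_g set; the Jahn–Teller theorem predicts a tetragonal distortion (typically axial elongation) to lift the degeneracy.

[Co(NO2)6]^4-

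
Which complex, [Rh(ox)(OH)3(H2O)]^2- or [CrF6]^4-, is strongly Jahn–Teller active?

[CrF6]^4-

[Rh(ox)(OH)3(H2O)]^2-: Each oxalate is −2; each hydroxide is −1; water is neutral; balancing the −2 overall charge requires Rh(III). Rhodium is a group-9 element; Rh(III) is therefore d⁶. A 4d ion has a large Δₒ and is invariably low-spin. The d⁶ configuration leaves the e_g set evenly filled (or empty) — no strong Jahn–Teller driving force.
[CrF6]^4-: Summing ligand charges against the −4 overall charge gives an oxidation state of +2 for chromium. Chromium is a group-6 element; Cr(II) is therefore d⁴. Fluoride is a weak-field ligand for a first-row metal, so the complex is high-spin. The t₂g³e_g¹ (high-spin) configuration has an unevenly filled e_g set; the Jahn–Teller theorem predicts a tetragonal distortion (typically axial elongation) to lift the degeneracy.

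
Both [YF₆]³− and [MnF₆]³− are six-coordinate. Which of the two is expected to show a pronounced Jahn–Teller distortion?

[MnF₆]³−

[YF₆]³−: Summing ligand charges against the −3 overall charge gives an oxidation state of +3 for yttrium. Y sits in group 3, so the d-electron count is 3 − 3 = 0. The d⁰ configuration leaves the e_g set evenly filled (or empty) — no strong Jahn–Teller driving force.
[MnF₆]³−: Summing ligand charges against the −3 overall charge gives an oxidation state of +3 for manganese. Manganese is a group-7 element; Mn(III) is therefore d⁴. Fluoride is a weak-field ligand for a first-row metal, so the complex is high-spin. The t₂g³e_g¹ (high-spin) configuration has an unevenly filled e_g set; the Jahn–Teller theorem predicts a tetragonal distortion (typically axial elongation) to lift the degeneracy.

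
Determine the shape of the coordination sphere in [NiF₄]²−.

tetrahedral

Each fluoride is −1; balancing the −2 overall charge requires Ni(II).
Group 10 minus oxidation state 2 gives a d⁸ configuration.
With 4 monodentate ligands the coordination number is 4.
Fluoride is a weak-field ligand.
With weak-field ligands the CFSE gain from square planar is small, so a 3d d⁸ ion takes the sterically preferred tetrahedral geometry.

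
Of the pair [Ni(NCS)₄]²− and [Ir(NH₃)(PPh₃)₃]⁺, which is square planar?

[Ir(NH₃)(PPh₃)₃]⁺

For [Ni(NCS)₄]²−: Summing ligand charges against the −2 overall charge gives an oxidation state of +2 for nickel. Ni sits in group 10, so the d-electron count is 10 − 2 = 8. Isothiocyanate is a weak-field ligand. With weak-field ligands the CFSE gain from square planar is small, so a 3d d⁸ ion takes the sterically preferred tetrahedral geometry. → tetrahedral.
For [Ir(NH₃)(PPh₃)₃]⁺: Ligand charges: ammonia is neutral; triphenylphosphine is neutral. With an overall charge of +1 the iridium centre must be in the +1 oxidation state. Iridium is a group-9 element; Ir(I) is therefore d⁸. A 5d d⁸ ion has a large crystal-field splitting; square planar leaves the high-energy d_{x²−y²} orbital empty and maximises CFSE. → square planar.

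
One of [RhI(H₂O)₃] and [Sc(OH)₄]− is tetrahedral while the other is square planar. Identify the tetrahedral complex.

[Sc(OH)₄]−

For [RhI(H₂O)₃]: Summing ligand charges against the 0 overall charge gives an oxidation state of +1 for rhodium. Group 9 minus oxidation state 1 gives a d⁸ configuration. A 4d d⁸ ion has a large crystal-field splitting; square planar leaves the high-energy d_{x²−y²} orbital empty and maximises CFSE. → square planar.
For [Sc(OH)₄]−: Ligand charges: each hydroxide is −1. With an overall charge of −1 the scandium centre must be in the +3 oxidation state. Group 3 minus oxidation state 3 gives a d⁰ configuration. A d⁰ ion has no crystal-field stabilisation preference between square planar and tetrahedral, so four ligands adopt the sterically favoured tetrahedral geometry. → tetrahedral.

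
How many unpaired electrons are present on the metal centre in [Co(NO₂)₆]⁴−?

1

Summing ligand charges against the −4 overall charge gives an oxidation state of +2 for cobalt.
Co sits in group 9, so the d-electron count is 9 − 2 = 7.
The spin state decides the count: Nitro (N-bound nitrite) is a strong-field ligand (high in the spectrochemical series) for a first-row metal, so the complex is low-spin.
An octahedral low-spin d⁷ ion is t₂g⁶e_g¹, giving 1 unpaired electron.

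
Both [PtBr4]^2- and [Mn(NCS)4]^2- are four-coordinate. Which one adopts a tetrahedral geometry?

[Mn(NCS)4]^2-

For [PtBr4]^2-: Each bromide is −1; balancing the −2 overall charge requires Pt(II). Pt sits in group 10, so the d-electron count is 10 − 2 = 8. A 5d d⁸ ion has a large crystal-field splitting; square planar leaves the high-energy d_{x²−y²} orbital empty and maximises CFSE. → square planar.
For [Mn(NCS)4]^2-: Each isothiocyanate is −1; balancing the −2 overall charge requires Mn(II). Group 7 minus oxidation state 2 gives a d⁵ configuration. A high-spin d⁵ ion has zero CFSE in either geometry, so four ligands adopt the sterically favoured tetrahedral geometry. → tetrahedral.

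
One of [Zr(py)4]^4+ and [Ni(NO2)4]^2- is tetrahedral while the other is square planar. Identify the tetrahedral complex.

[Zr(py)4]^4+

For [Zr(py)4]^4+: Pyridine is neutral; balancing the +4 overall charge requires Zr(IV). Group 4 minus oxidation state 4 gives a d⁰ configuration. A d⁰ ion has no crystal-field stabilisation preference between square planar and tetrahedral, so four ligands adopt the sterically favoured tetrahedral geometry. → tetrahedral.
For [Ni(NO2)4]^2-: Ligand charges: each nitro (N-bound nitrite) is −1. With an overall charge of −2 the nickel centre must be in the +2 oxidation state. Ni sits in group 10, so the d-electron count is 10 − 2 = 8. Nitro (N-bound nitrite) is a strong-field ligand (high in the spectrochemical series). A 3d d⁸ ion with strong-field ligands gains enough CFSE to favour square planar over tetrahedral. → square planar.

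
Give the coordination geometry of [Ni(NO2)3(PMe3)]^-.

square planar

Ligand charges: each nitro (N-bound nitrite) is −1; trimethylphosphine is neutral. With an overall charge of −1 the nickel centre must be in the +2 oxidation state.
Ni sits in group 10, so the d-electron count is 10 − 2 = 8.
Coordination number: 4.
Nitro (N-bound nitrite) and trimethylphosphine are strong-field ligands (high in the spectrochemical series).
A 3d d⁸ ion with strong-field ligands gains enough CFSE to favour square planar over tetrahedral.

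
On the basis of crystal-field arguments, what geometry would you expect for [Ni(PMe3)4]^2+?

square planar

Summing ligand charges against the +2 overall charge gives an oxidation state of +2 for nickel.
Group 10 minus oxidation state 2 gives a d⁸ configuration.
With 4 monodentate ligands the coordination number is 4.
Trimethylphosphine is a strong-field ligand (high in the spectrochemical series).
A 3d d⁸ ion with strong-field ligands gains enough CFSE to favour square planar over tetrahedral.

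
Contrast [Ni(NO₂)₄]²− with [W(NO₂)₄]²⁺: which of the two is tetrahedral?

[W(NO₂)₄]²⁺

For [Ni(NO₂)₄]²−: Summing ligand charges against the −2 overall charge gives an oxidation state of +2 for nickel. Group 10 minus oxidation state 2 gives a d⁸ configuration. Nitro (N-bound nitrite) is a strong-field ligand (high in the spectrochemical series). A 3d d⁸ ion with strong-field ligands gains enough CFSE to favour square planar over tetrahedral. → square planar.
For [W(NO₂)₄]²⁺: Ligand charges: each nitro (N-bound nitrite) is −1. With an overall charge of +2 the tungsten centre must be in the +6 oxidation state. Tungsten is a group-6 element; W(VI) is therefore d⁰. A d⁰ ion has no crystal-field stabilisation preference between square planar and tetrahedral, so four ligands adopt the sterically favoured tetrahedral geometry. → tetrahedral.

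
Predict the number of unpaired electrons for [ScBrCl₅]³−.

Ligand charges: each bromide is −1; each chloride is −1. With an overall charge of −3 the scandium centre must be in the +3 oxidation state.
Scandium is a group-3 element; Sc(III) is therefore d⁰.
In an octahedral field the d⁰ configuration is t₂g⁰e_g⁰, giving 0 unpaired electrons.

0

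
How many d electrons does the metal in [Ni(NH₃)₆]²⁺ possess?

d8

Ammonia is neutral; balancing the +2 overall charge requires Ni(II).
Ni sits in group 10, so the d-electron count is 10 − 2 = 8.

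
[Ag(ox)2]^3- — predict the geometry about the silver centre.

tetrahedral

Each oxalate is −2; balancing the −3 overall charge requires Ag(I).
Silver is a group-11 element; Ag(I) is therefore d¹⁰.
Counting donor atoms: 2×oxalate (bidentate) → 4 donors. Coordination number = 4.
A d¹⁰ ion has no crystal-field stabilisation preference between square planar and tetrahedral, so four ligands adopt the sterically favoured tetrahedral geometry.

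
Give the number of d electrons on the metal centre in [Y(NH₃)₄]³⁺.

Ammonia is neutral; balancing the +3 overall charge requires Y(III).
Y sits in group 3, so the d-electron count is 3 − 3 = 0.

d⁰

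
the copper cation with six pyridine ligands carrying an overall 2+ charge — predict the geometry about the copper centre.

Summing ligand charges against the +2 overall charge gives an oxidation state of +2 for copper.
Group 11 minus oxidation state 2 gives a d⁹ configuration.
Coordination number: 6.
Six donors around a single metal centre give an octahedral coordination sphere.

octahedral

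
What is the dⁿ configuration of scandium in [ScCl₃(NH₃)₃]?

Summing ligand charges against the 0 overall charge gives an oxidation state of +3 for scandium.
Group 3 minus oxidation state 3 gives a d⁰ configuration.

d0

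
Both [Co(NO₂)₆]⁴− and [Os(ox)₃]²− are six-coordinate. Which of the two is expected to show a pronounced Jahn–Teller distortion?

[Co(NO₂)₆]⁴−

[Co(NO₂)₆]⁴−: Ligand charges: each nitro (N-bound nitrite) is −1. With an overall charge of −4 the cobalt centre must be in the +2 oxidation state. Co sits in group 9, so the d-electron count is 9 − 2 = 7. Nitro (N-bound nitrite) is a strong-field ligand (high in the spectrochemical series) for a first-row metal, so the complex is low-spin. The t₂g⁶e_g¹ (low-spin) configuration has an unevenly filled e_g set; the Jahn–Teller theorem predicts a tetragonal distortion (typically axial elongation) to lift the degeneracy.
[Os(ox)₃]²−: Ligand charges: each oxalate is −2. With an overall charge of −2 the osmium centre must be in the +4 oxidation state. Group 8 minus oxidation state 4 gives a d⁴ configuration. A 5d ion has a large Δₒ and is invariably low-spin. The d⁴ configuration leaves the e_g set evenly filled (or empty) — no strong Jahn–Teller driving force.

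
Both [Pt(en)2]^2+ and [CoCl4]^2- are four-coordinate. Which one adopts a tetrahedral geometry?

[CoCl4]^2-

For [Pt(en)2]^2+: Ligand charges: ethylenediamine is neutral. With an overall charge of +2 the platinum centre must be in the +2 oxidation state. Group 10 minus oxidation state 2 gives a d⁸ configuration. A 5d d⁸ ion has a large crystal-field splitting; square planar leaves the high-energy d_{x²−y²} orbital empty and maximises CFSE. → square planar.
For [CoCl4]^2-: Ligand charges: each chloride is −1. With an overall charge of −2 the cobalt centre must be in the +2 oxidation state. Co sits in group 9, so the d-electron count is 9 − 2 = 7. For a high-spin 3d d⁷ ion with weak-field ligands the small Δₜ gives little square-planar CFSE advantage, so four ligands adopt the sterically favoured tetrahedral geometry. → tetrahedral.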